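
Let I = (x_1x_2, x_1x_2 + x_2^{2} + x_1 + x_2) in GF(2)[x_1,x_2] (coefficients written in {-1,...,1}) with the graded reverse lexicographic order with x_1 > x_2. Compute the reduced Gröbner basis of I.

f_1 = x_1x_2, LT = x_1x_2.
f_2 = x_1x_2 + x_2^{2} + x_1 + x_2, LT = x_1x_2.

S(f_1,f_2): lcm = x_1x_2. S = x_2^{2} + x_1 + x_2.
  reduce S modulo (f_1, f_2):
  remainder x_2^{2} + x_1 + x_2 ≠ 0; add g_3 = x_2^{2} + x_1 + x_2 to the basis.

S(f_1,g_3): lcm = x_1x_2^{2}. S = x_1^{2} + x_1x_2.
  reduce S modulo (f_1, f_2, g_3):
  remainder x_1^{2} ≠ 0; add g_4 = x_1^{2} to the basis.

The other S-polynomials (S(f_2,g_3), S(f_1,g_4), S(f_2,g_4), S(g_3,g_4)) all reduce to 0 modulo the current basis, so we have a Gröbner basis.
Inter-reduce: drop elements whose leading term is divisible by another's, tail-reduce, and make monic.

G = {x_1^{2}, x_1x_2, x_2^{2} + x_1 + x_2}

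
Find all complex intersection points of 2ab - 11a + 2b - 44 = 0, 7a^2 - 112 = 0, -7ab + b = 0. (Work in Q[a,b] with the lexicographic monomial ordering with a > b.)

{(-4, 0)}

Compute a lex Gröbner basis by Buchberger's algorithm.
f_1 = 2ab - 11a + 2b - 44, LT = ab.
f_2 = 7a^2 - 112, LT = a^2.
f_3 = -7ab + b, LT = ab.

S(f_1,f_2): lcm = a^2b. S = -11/2a^2 + ab - 22a + 16b.
  reduce S modulo (f_1, f_2, f_3):
  remainder -33/2a + 15b - 66 ≠ 0; add h_4 = -33/2a + 15b - 66 to the basis.

S(f_1,f_3): lcm = ab. S = -11/2a + 8/7b - 22.
  reduce S modulo (f_1, f_2, f_3, h_4):
  remainder -27/7b ≠ 0; add h_5 = -27/7b to the basis.

The other S-polynomials (S(f_2,f_3), S(f_1,h_4), S(f_2,h_4), S(f_3,h_4), S(f_1,h_5), S(f_2,h_5), S(f_3,h_5), S(h_4,h_5)) all reduce to 0 modulo the current basis, so we have a Gröbner basis.
Inter-reduce: drop elements whose leading term is divisible by another's, tail-reduce, and make monic.
Reduced Gröbner basis: {a + 4, b}.

Since the basis is lex-ordered, b is univariate in b. Its roots are {0}. Back-substituting each root into the other basis elements fixes the other coordinates.
  b = 0: the earlier basis element becomes a + 4 = 0, giving a = -4 — point (-4, 0).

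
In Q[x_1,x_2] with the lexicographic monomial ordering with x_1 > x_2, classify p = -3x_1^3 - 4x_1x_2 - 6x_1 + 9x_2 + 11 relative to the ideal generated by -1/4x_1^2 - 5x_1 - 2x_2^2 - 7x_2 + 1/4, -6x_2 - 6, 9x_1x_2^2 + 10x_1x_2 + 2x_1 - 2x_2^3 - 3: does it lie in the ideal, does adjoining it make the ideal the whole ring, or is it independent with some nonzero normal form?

Adjoining -3x_1^3 - 4x_1x_2 - 6x_1 + 9x_2 + 11 makes the ideal the whole ring: the system is inconsistent.

First compute the reduced Gröbner basis of I by Buchberger's algorithm.
f_1 = -1/4x_1^2 - 5x_1 - 2x_2^2 - 7x_2 + 1/4, LT = x_1^2.
f_2 = -6x_2 - 6, LT = x_2.
f_3 = 9x_1x_2^2 + 10x_1x_2 + 2x_1 - 2x_2^3 - 3, LT = x_1x_2^2.

S(f_1,f_3): lcm = x_1^2x_2^2. S = -10/9x_1^2x_2 - 2/9x_1^2 + 2/9x_1x_2^3 + 20x_1x_2^2 + 1/3x_1 + 8x_2^4 + 28x_2^3 - x_2^2.
  reduce S modulo (f_1, f_2, f_3):
  remainder 7/3x_1 - 7/3 ≠ 0; add h_4 = 7/3x_1 - 7/3 to the basis.

The other S-polynomials (S(f_1,f_2), S(f_2,f_3), S(f_1,h_4), S(f_2,h_4), S(f_3,h_4)) all reduce to 0 modulo the current basis, so we have a Gröbner basis.
Inter-reduce: drop elements whose leading term is divisible by another's, tail-reduce, and make monic.
Reduced Gröbner basis: {x_1 - 1, x_2 + 1}.
Label its elements g_1 = x_1 - 1, g_2 = x_2 + 1.

Reduce p = -3x_1^3 - 4x_1x_2 - 6x_1 + 9x_2 + 11 modulo G:
  leading term x_1^3: subtract (-3x_1^2)·g_1 from -3x_1^3 - 4x_1x_2 - 6x_1 + 9x_2 + 11 → -3x_1^2 - 4x_1x_2 - 6x_1 + 9x_2 + 11
  leading term x_1^2: subtract (-3x_1)·g_1 from -3x_1^2 - 4x_1x_2 - 6x_1 + 9x_2 + 11 → -4x_1x_2 - 9x_1 + 9x_2 + 11
  leading term x_1x_2: subtract (-4x_2)·g_1 from -4x_1x_2 - 9x_1 + 9x_2 + 11 → -9x_1 + 5x_2 + 11
  leading term x_1: subtract (-9)·g_1 from -9x_1 + 5x_2 + 11 → 5x_2 + 2
  leading term x_2: subtract (5)·g_2 from 5x_2 + 2 → -3
  leading term 1: no divisor's leading term divides it; move -3 to the remainder.
  normal form = -3.
The normal form is nonzero, so p ∉ I. Since p minus its normal form lies in I, I + (p) = I + (r) where r = -3; decide whether this ideal is the whole ring.
Here r = -3 is a nonzero constant, hence a unit: 1 ∈ I + (p), the Gröbner basis of I + (p) is {1}, and the enlarged system has no common solution — adjoining p is inconsistent.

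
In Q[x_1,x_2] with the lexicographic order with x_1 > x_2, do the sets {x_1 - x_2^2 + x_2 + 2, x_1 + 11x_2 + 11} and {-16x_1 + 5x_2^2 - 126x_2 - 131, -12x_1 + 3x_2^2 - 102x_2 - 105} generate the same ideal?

Equality of ideals is decidable: compute both reduced Gröbner bases (unique for the ordering) and check whether they agree.
Buchberger on the first generating set:
f_1 = x_1 - x_2^2 + x_2 + 2, LT = x_1.
f_2 = x_1 + 11x_2 + 11, LT = x_1.

S(f_1,f_2): lcm = x_1. S = -x_2^2 - 10x_2 - 9.
  leading term x_2^2: no divisor's leading term divides it; move -x_2^2 to the remainder.
  leading term x_2: no divisor's leading term divides it; move -10x_2 to the remainder.
  leading term 1: no divisor's leading term divides it; move -9 to the remainder.
  remainder -x_2^2 - 10x_2 - 9 ≠ 0; add g_3 = -x_2^2 - 10x_2 - 9 to the basis.

S(f_1,g_3): leading monomials are coprime, so the S-polynomial reduces to 0 (Buchberger's first criterion).
S(f_2,g_3): leading monomials are coprime, so the S-polynomial reduces to 0 (Buchberger's first criterion).
Every S-polynomial of the final basis reduces to 0, so we have a Gröbner basis.
Inter-reduce: drop elements whose leading term is divisible by another's, tail-reduce, and make monic.
Reduced Gröbner basis: {x_1 + 11x_2 + 11, x_2^2 + 10x_2 + 9}.

Buchberger on the second generating set:
h_1 = -16x_1 + 5x_2^2 - 126x_2 - 131, LT = x_1.
h_2 = -12x_1 + 3x_2^2 - 102x_2 - 105, LT = x_1.

S(h_1,h_2): lcm = x_1. S = -1/16x_2^2 - 5/8x_2 - 9/16.
  leading term x_2^2: no divisor's leading term divides it; move -1/16x_2^2 to the remainder.
  leading term x_2: no divisor's leading term divides it; move -5/8x_2 to the remainder.
  leading term 1: no divisor's leading term divides it; move -9/16 to the remainder.
  remainder -1/16x_2^2 - 5/8x_2 - 9/16 ≠ 0; add k_3 = -1/16x_2^2 - 5/8x_2 - 9/16 to the basis.

S(h_1,k_3): leading monomials are coprime, so the S-polynomial reduces to 0 (Buchberger's first criterion).
S(h_2,k_3): leading monomials are coprime, so the S-polynomial reduces to 0 (Buchberger's first criterion).
Every S-polynomial of the final basis reduces to 0, so we have a Gröbner basis.
Inter-reduce: drop elements whose leading term is divisible by another's, tail-reduce, and make monic.
Reduced Gröbner basis: {x_1 + 11x_2 + 11, x_2^2 + 10x_2 + 9}.

Same reduced basis, so the two generating sets span the same ideal.
The same test decides containment: I ⊆ J iff every generator of I reduces to 0 modulo a Gröbner basis of J.

Yes, the ideals are equal.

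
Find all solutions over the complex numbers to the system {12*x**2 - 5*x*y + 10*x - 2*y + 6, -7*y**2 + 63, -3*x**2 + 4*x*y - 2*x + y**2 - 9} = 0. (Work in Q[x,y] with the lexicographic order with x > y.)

Compute a lex Gröbner basis by Buchberger's algorithm.
f_1 = 12*x**2 - 5*x*y + 10*x - 2*y + 6, LT = x**2.
f_2 = -7*y**2 + 63, LT = y**2.
f_3 = -3*x**2 + 4*x*y - 2*x + y**2 - 9, LT = x**2.

S(f_1,f_3): lcm = x**2. S = 11/12*x*y + 1/6*x + 1/3*y**2 - 1/6*y - 5/2.
  leading term x*y: no divisor's leading term divides it; move 11/12*x*y to the remainder.
  leading term x: no divisor's leading term divides it; move 1/6*x to the remainder.
  leading term y**2: subtract (-1/21)·f_2 from 1/3*y**2 - 1/6*y - 5/2 → -1/6*y + 1/2
  leading term y: no divisor's leading term divides it; move -1/6*y to the remainder.
  leading term 1: no divisor's leading term divides it; move 1/2 to the remainder.
  remainder 11/12*x*y + 1/6*x - 1/6*y + 1/2 ≠ 0; add h_4 = 11/12*x*y + 1/6*x - 1/6*y + 1/2 to the basis.

S(f_1,h_4): lcm = x**2*y. S = -2/11*x**2 - 5/12*x*y**2 + 67/66*x*y - 6/11*x - 1/6*y**2 + 1/2*y.
  leading term x**2: subtract (-1/66)·f_1 from -2/11*x**2 - 5/12*x*y**2 + 67/66*x*y - 6/11*x - 1/6*y**2 + 1/2*y → -5/12*x*y**2 + 31/33*x*y - 13/33*x - 1/6*y**2 + 31/66*y + 1/11
  leading term x*y**2: subtract (5/84*x)·f_2 from -5/12*x*y**2 + 31/33*x*y - 13/33*x - 1/6*y**2 + 31/66*y + 1/11 → 31/33*x*y - 547/132*x - 1/6*y**2 + 31/66*y + 1/11
  leading term x*y: subtract (124/121)·h_4 from 31/33*x*y - 547/132*x - 1/6*y**2 + 31/66*y + 1/11 → -6265/1452*x - 1/6*y**2 + 155/242*y - 51/121
  leading term x: no divisor's leading term divides it; move -6265/1452*x to the remainder.
  leading term y**2: subtract (1/42)·f_2 from -1/6*y**2 + 155/242*y - 51/121 → 155/242*y - 465/242
  leading term y: no divisor's leading term divides it; move 155/242*y to the remainder.
  leading term 1: no divisor's leading term divides it; move -465/242 to the remainder.
  remainder -6265/1452*x + 155/242*y - 465/242 ≠ 0; add h_5 = -6265/1452*x + 155/242*y - 465/242 to the basis.

S(f_2,h_4): lcm = x*y**2. S = -2/11*x*y - 9*x + 2/11*y**2 - 6/11*y.
  leading term x*y: subtract (-24/121)·h_4 from -2/11*x*y - 9*x + 2/11*y**2 - 6/11*y → -1085/121*x + 2/11*y**2 - 70/121*y + 12/121
  leading term x: subtract (372/179)·h_5 from -1085/121*x + 2/11*y**2 - 70/121*y + 12/121 → 2/11*y**2 - 3760/1969*y + 8058/1969
  leading term y**2: subtract (-2/77)·f_2 from 2/11*y**2 - 3760/1969*y + 8058/1969 → -3760/1969*y + 11280/1969
  leading term y: no divisor's leading term divides it; move -3760/1969*y to the remainder.
  leading term 1: no divisor's leading term divides it; move 11280/1969 to the remainder.
  remainder -3760/1969*y + 11280/1969 ≠ 0; add h_6 = -3760/1969*y + 11280/1969 to the basis.

The other S-polynomials (S(f_1,f_2), S(f_2,f_3), S(f_3,h_4), S(f_1,h_5), S(f_2,h_5), S(f_3,h_5), S(h_4,h_5), S(f_1,h_6), S(f_2,h_6), S(f_3,h_6), S(h_4,h_6), S(h_5,h_6)) all reduce to 0 modulo the current basis, so we have a Gröbner basis.
Inter-reduce: drop elements whose leading term is divisible by another's, tail-reduce, and make monic.
Reduced Gröbner basis: {x, y - 3}.

A lex Gröbner basis eliminates variables successively. Here y - 3 depends only on y, with roots {3}; lifting each root through the earlier basis elements recovers the full solutions.
  y = 3: the earlier basis element becomes x = 0, giving x = 0 — point (0, 3).
This is the nonlinear analogue of row-reducing a linear system.

{(0, 3)}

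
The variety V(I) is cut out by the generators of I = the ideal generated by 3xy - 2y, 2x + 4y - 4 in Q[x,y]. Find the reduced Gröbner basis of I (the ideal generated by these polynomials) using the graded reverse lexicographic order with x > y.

G = {y^2 - 2/3y, x + 2y - 2}

f_1 = 3xy - 2y, LT = xy.
f_2 = 2x + 4y - 4, LT = x.

S(f_1,f_2): lcm = xy. S = -2y^2 + 4/3y.
  reduce S modulo (f_1, f_2):
  remainder -2y^2 + 4/3y ≠ 0; add g_3 = -2y^2 + 4/3y to the basis.

The other S-polynomials (S(f_1,g_3), S(f_2,g_3)) all reduce to 0 modulo the current basis, so we have a Gröbner basis.
Inter-reduce: drop elements whose leading term is divisible by another's, tail-reduce, and make monic.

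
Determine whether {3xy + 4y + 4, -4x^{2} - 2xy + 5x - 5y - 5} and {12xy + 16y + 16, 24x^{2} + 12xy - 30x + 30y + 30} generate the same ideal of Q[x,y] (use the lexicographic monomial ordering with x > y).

Yes, the ideals are equal.

Equality of ideals is decidable: compute both reduced Gröbner bases (unique for the ordering) and check whether they agree.
Buchberger on the first generating set:
f_1 = 3xy + 4y + 4, LT = xy.
f_2 = -4x^{2} - 2xy + 5x - 5y - 5, LT = x^{2}.

S(f_1,f_2): lcm = x^{2}y. S = -\tfrac{1}{2}xy^{2} + \tfrac{31}{12}xy + \tfrac{4}{3}x - \tfrac{5}{4}y^{2} - \tfrac{5}{4}y.
  leading term xy^{2}: subtract (-\tfrac{1}{6}y)·f_1 from -\tfrac{1}{2}xy^{2} + \tfrac{31}{12}xy + \tfrac{4}{3}x - \tfrac{5}{4}y^{2} - \tfrac{5}{4}y → \tfrac{31}{12}xy + \tfrac{4}{3}x - \tfrac{7}{12}y^{2} - \tfrac{7}{12}y
  leading term xy: subtract (\tfrac{31}{36})·f_1 from \tfrac{31}{12}xy + \tfrac{4}{3}x - \tfrac{7}{12}y^{2} - \tfrac{7}{12}y → \tfrac{4}{3}x - \tfrac{7}{12}y^{2} - \tfrac{145}{36}y - \tfrac{31}{9}
  leading term x: no divisor's leading term divides it; move \tfrac{4}{3}x to the remainder.
  leading term y^{2}: no divisor's leading term divides it; move -\tfrac{7}{12}y^{2} to the remainder.
  leading term y: no divisor's leading term divides it; move -\tfrac{145}{36}y to the remainder.
  leading term 1: no divisor's leading term divides it; move -\tfrac{31}{9} to the remainder.
  remainder \tfrac{4}{3}x - \tfrac{7}{12}y^{2} - \tfrac{145}{36}y - \tfrac{31}{9} ≠ 0; add g_3 = \tfrac{4}{3}x - \tfrac{7}{12}y^{2} - \tfrac{145}{36}y - \tfrac{31}{9} to the basis.

S(f_1,g_3): lcm = xy. S = \tfrac{7}{16}y^{3} + \tfrac{145}{48}y^{2} + \tfrac{47}{12}y + \tfrac{4}{3}.
  leading term y^{3}: no divisor's leading term divides it; move \tfrac{7}{16}y^{3} to the remainder.
  leading term y^{2}: no divisor's leading term divides it; move \tfrac{145}{48}y^{2} to the remainder.
  leading term y: no divisor's leading term divides it; move \tfrac{47}{12}y to the remainder.
  leading term 1: no divisor's leading term divides it; move \tfrac{4}{3} to the remainder.
  remainder \tfrac{7}{16}y^{3} + \tfrac{145}{48}y^{2} + \tfrac{47}{12}y + \tfrac{4}{3} ≠ 0; add g_4 = \tfrac{7}{16}y^{3} + \tfrac{145}{48}y^{2} + \tfrac{47}{12}y + \tfrac{4}{3} to the basis.

The other S-polynomials (S(f_2,g_3), S(f_1,g_4), S(f_2,g_4), S(g_3,g_4)) all reduce to 0 modulo the current basis, so we have a Gröbner basis.
Inter-reduce: drop elements whose leading term is divisible by another's, tail-reduce, and make monic.
Reduced Gröbner basis: {x - \tfrac{7}{16}y^{2} - \tfrac{145}{48}y - \tfrac{31}{12}, y^{3} + \tfrac{145}{21}y^{2} + \tfrac{188}{21}y + \tfrac{64}{21}}.

Buchberger on the second generating set:
h_1 = 12xy + 16y + 16, LT = xy.
h_2 = 24x^{2} + 12xy - 30x + 30y + 30, LT = x^{2}.

S(h_1,h_2): lcm = x^{2}y. S = -\tfrac{1}{2}xy^{2} + \tfrac{31}{12}xy + \tfrac{4}{3}x - \tfrac{5}{4}y^{2} - \tfrac{5}{4}y.
  leading term xy^{2}: subtract (-\tfrac{1}{24}y)·h_1 from -\tfrac{1}{2}xy^{2} + \tfrac{31}{12}xy + \tfrac{4}{3}x - \tfrac{5}{4}y^{2} - \tfrac{5}{4}y → \tfrac{31}{12}xy + \tfrac{4}{3}x - \tfrac{7}{12}y^{2} - \tfrac{7}{12}y
  leading term xy: subtract (\tfrac{31}{144})·h_1 from \tfrac{31}{12}xy + \tfrac{4}{3}x - \tfrac{7}{12}y^{2} - \tfrac{7}{12}y → \tfrac{4}{3}x - \tfrac{7}{12}y^{2} - \tfrac{145}{36}y - \tfrac{31}{9}
  leading term x: no divisor's leading term divides it; move \tfrac{4}{3}x to the remainder.
  leading term y^{2}: no divisor's leading term divides it; move -\tfrac{7}{12}y^{2} to the remainder.
  leading term y: no divisor's leading term divides it; move -\tfrac{145}{36}y to the remainder.
  leading term 1: no divisor's leading term divides it; move -\tfrac{31}{9} to the remainder.
  remainder \tfrac{4}{3}x - \tfrac{7}{12}y^{2} - \tfrac{145}{36}y - \tfrac{31}{9} ≠ 0; add k_3 = \tfrac{4}{3}x - \tfrac{7}{12}y^{2} - \tfrac{145}{36}y - \tfrac{31}{9} to the basis.

S(h_1,k_3): lcm = xy. S = \tfrac{7}{16}y^{3} + \tfrac{145}{48}y^{2} + \tfrac{47}{12}y + \tfrac{4}{3}.
  leading term y^{3}: no divisor's leading term divides it; move \tfrac{7}{16}y^{3} to the remainder.
  leading term y^{2}: no divisor's leading term divides it; move \tfrac{145}{48}y^{2} to the remainder.
  leading term y: no divisor's leading term divides it; move \tfrac{47}{12}y to the remainder.
  leading term 1: no divisor's leading term divides it; move \tfrac{4}{3} to the remainder.
  remainder \tfrac{7}{16}y^{3} + \tfrac{145}{48}y^{2} + \tfrac{47}{12}y + \tfrac{4}{3} ≠ 0; add k_4 = \tfrac{7}{16}y^{3} + \tfrac{145}{48}y^{2} + \tfrac{47}{12}y + \tfrac{4}{3} to the basis.

The other S-polynomials (S(h_2,k_3), S(h_1,k_4), S(h_2,k_4), S(k_3,k_4)) all reduce to 0 modulo the current basis, so we have a Gröbner basis.
Inter-reduce: drop elements whose leading term is divisible by another's, tail-reduce, and make monic.
Reduced Gröbner basis: {x - \tfrac{7}{16}y^{2} - \tfrac{145}{48}y - \tfrac{31}{12}, y^{3} + \tfrac{145}{21}y^{2} + \tfrac{188}{21}y + \tfrac{64}{21}}.

Same reduced basis, so the two generating sets span the same ideal.
The choice of monomial ordering does not affect the verdict — as long as both bases are computed under the same ordering, their equality decides ideal equality.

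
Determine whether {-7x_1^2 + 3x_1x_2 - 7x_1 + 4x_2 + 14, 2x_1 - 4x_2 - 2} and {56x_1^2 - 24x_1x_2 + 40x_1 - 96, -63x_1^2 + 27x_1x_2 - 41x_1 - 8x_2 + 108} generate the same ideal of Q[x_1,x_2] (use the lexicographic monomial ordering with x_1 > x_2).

For a fixed monomial order, each ideal has a unique reduced Gröbner basis; comparing bases decides equality.
Buchberger on the first generating set:
f_1 = -7x_1^2 + 3x_1x_2 - 7x_1 + 4x_2 + 14, LT = x_1^2.
f_2 = 2x_1 - 4x_2 - 2, LT = x_1.

S(f_1,f_2): lcm = x_1^2. S = 11/7x_1x_2 + 2x_1 - 4/7x_2 - 2.
  leading term x_1x_2: subtract (11/14x_2)·f_2 from 11/7x_1x_2 + 2x_1 - 4/7x_2 - 2 → 2x_1 + 22/7x_2^2 + x_2 - 2
  leading term x_1: subtract (1)·f_2 from 2x_1 + 22/7x_2^2 + x_2 - 2 → 22/7x_2^2 + 5x_2
  leading term x_2^2: no divisor's leading term divides it; move 22/7x_2^2 to the remainder.
  leading term x_2: no divisor's leading term divides it; move 5x_2 to the remainder.
  remainder 22/7x_2^2 + 5x_2 ≠ 0; add g_3 = 22/7x_2^2 + 5x_2 to the basis.

The other S-polynomials (S(f_1,g_3), S(f_2,g_3)) all reduce to 0 modulo the current basis, so we have a Gröbner basis.
Inter-reduce: drop elements whose leading term is divisible by another's, tail-reduce, and make monic.
Reduced Gröbner basis: {x_1 - 2x_2 - 1, x_2^2 + 35/22x_2}.

Buchberger on the second generating set:
h_1 = 56x_1^2 - 24x_1x_2 + 40x_1 - 96, LT = x_1^2.
h_2 = -63x_1^2 + 27x_1x_2 - 41x_1 - 8x_2 + 108, LT = x_1^2.

S(h_1,h_2): lcm = x_1^2. S = 4/63x_1 - 8/63x_2.
  leading term x_1: no divisor's leading term divides it; move 4/63x_1 to the remainder.
  leading term x_2: no divisor's leading term divides it; move -8/63x_2 to the remainder.
  remainder 4/63x_1 - 8/63x_2 ≠ 0; add k_3 = 4/63x_1 - 8/63x_2 to the basis.

S(h_1,k_3): lcm = x_1^2. S = 11/7x_1x_2 + 5/7x_1 - 12/7.
  leading term x_1x_2: subtract (99/4x_2)·k_3 from 11/7x_1x_2 + 5/7x_1 - 12/7 → 5/7x_1 + 22/7x_2^2 - 12/7
  leading term x_1: subtract (45/4)·k_3 from 5/7x_1 + 22/7x_2^2 - 12/7 → 22/7x_2^2 + 10/7x_2 - 12/7
  leading term x_2^2: no divisor's leading term divides it; move 22/7x_2^2 to the remainder.
  leading term x_2: no divisor's leading term divides it; move 10/7x_2 to the remainder.
  leading term 1: no divisor's leading term divides it; move -12/7 to the remainder.
  remainder 22/7x_2^2 + 10/7x_2 - 12/7 ≠ 0; add k_4 = 22/7x_2^2 + 10/7x_2 - 12/7 to the basis.

The other S-polynomials (S(h_2,k_3), S(h_1,k_4), S(h_2,k_4), S(k_3,k_4)) all reduce to 0 modulo the current basis, so we have a Gröbner basis.
Inter-reduce: drop elements whose leading term is divisible by another's, tail-reduce, and make monic.
Reduced Gröbner basis: {x_1 - 2x_2, x_2^2 + 5/11x_2 - 6/11}.

These differ, so the ideals are not equal.
The same test decides containment: I ⊆ J iff every generator of I reduces to 0 modulo a Gröbner basis of J.

No, the ideals differ.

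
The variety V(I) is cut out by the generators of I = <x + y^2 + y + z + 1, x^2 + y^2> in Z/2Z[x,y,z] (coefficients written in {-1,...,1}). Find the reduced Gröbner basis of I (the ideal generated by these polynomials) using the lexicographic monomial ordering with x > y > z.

G = {x + y^2 + y + z + 1, y^4 + z^2 + 1}

This is the nonlinear analogue of row-reducing a linear system.

f_1 = x + y^2 + y + z + 1, LT = x.
f_2 = x^2 + y^2, LT = x^2.

S(f_1,f_2): lcm = x^2. S = xy^2 + xy + xz + x + y^2.
  leading term xy^2: subtract (y^2)·f_1 from xy^2 + xy + xz + x + y^2 → xy + xz + x + y^4 + y^3 + y^2z
  leading term xy: subtract (y)·f_1 from xy + xz + x + y^4 + y^3 + y^2z → xz + x + y^4 + y^2z + y^2 + yz + y
  leading term xz: subtract (z)·f_1 from xz + x + y^4 + y^2z + y^2 + yz + y → x + y^4 + y^2 + y + z^2 + z
  leading term x: subtract (1)·f_1 from x + y^4 + y^2 + y + z^2 + z → y^4 + z^2 + 1
  leading term y^4: no divisor's leading term divides it; move y^4 to the remainder.
  leading term z^2: no divisor's leading term divides it; move z^2 to the remainder.
  leading term 1: no divisor's leading term divides it; move 1 to the remainder.
  remainder y^4 + z^2 + 1 ≠ 0; add g_3 = y^4 + z^2 + 1 to the basis.

The other S-polynomials (S(f_1,g_3), S(f_2,g_3)) all reduce to 0 modulo the current basis, so we have a Gröbner basis.
Inter-reduce: drop elements whose leading term is divisible by another's, tail-reduce, and make monic.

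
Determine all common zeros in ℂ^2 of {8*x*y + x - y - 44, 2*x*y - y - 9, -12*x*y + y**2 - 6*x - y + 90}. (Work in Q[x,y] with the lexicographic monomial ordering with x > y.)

{(5, 1)}

Compute a lex Gröbner basis by Buchberger's algorithm.
f_1 = 8*x*y + x - y - 44, LT = x*y.
f_2 = 2*x*y - y - 9, LT = x*y.
f_3 = -12*x*y - 6*x + y**2 - y + 90, LT = x*y.

S(f_1,f_2): lcm = x*y. S = 1/8*x + 3/8*y - 1.
  leading term x: no divisor's leading term divides it; move 1/8*x to the remainder.
  leading term y: no divisor's leading term divides it; move 3/8*y to the remainder.
  leading term 1: no divisor's leading term divides it; move -1 to the remainder.
  remainder 1/8*x + 3/8*y - 1 ≠ 0; add h_4 = 1/8*x + 3/8*y - 1 to the basis.

S(f_1,f_3): lcm = x*y. S = -3/8*x + 1/12*y**2 - 5/24*y + 2.
  leading term x: subtract (-3)·h_4 from -3/8*x + 1/12*y**2 - 5/24*y + 2 → 1/12*y**2 + 11/12*y - 1
  leading term y**2: no divisor's leading term divides it; move 1/12*y**2 to the remainder.
  leading term y: no divisor's leading term divides it; move 11/12*y to the remainder.
  leading term 1: no divisor's leading term divides it; move -1 to the remainder.
  remainder 1/12*y**2 + 11/12*y - 1 ≠ 0; add h_5 = 1/12*y**2 + 11/12*y - 1 to the basis.

S(f_2,f_3): lcm = x*y. S = -1/2*x + 1/12*y**2 - 7/12*y + 3.
  leading term x: subtract (-4)·h_4 from -1/2*x + 1/12*y**2 - 7/12*y + 3 → 1/12*y**2 + 11/12*y - 1
  leading term y**2: subtract (1)·h_5 from 1/12*y**2 + 11/12*y - 1 → 0
  remainder 0.

S(f_1,h_4): lcm = x*y. S = 1/8*x - 3*y**2 + 63/8*y - 11/2.
  leading term x: subtract (1)·h_4 from 1/8*x - 3*y**2 + 63/8*y - 11/2 → -3*y**2 + 15/2*y - 9/2
  leading term y**2: subtract (-36)·h_5 from -3*y**2 + 15/2*y - 9/2 → 81/2*y - 81/2
  leading term y: no divisor's leading term divides it; move 81/2*y to the remainder.
  leading term 1: no divisor's leading term divides it; move -81/2 to the remainder.
  remainder 81/2*y - 81/2 ≠ 0; add h_6 = 81/2*y - 81/2 to the basis.

S(f_2,h_4): lcm = x*y. S = -3*y**2 + 15/2*y - 9/2.
  leading term y**2: subtract (-36)·h_5 from -3*y**2 + 15/2*y - 9/2 → 81/2*y - 81/2
  leading term y: subtract (1)·h_6 from 81/2*y - 81/2 → 0
  remainder 0.

S(f_3,h_4): lcm = x*y. S = 1/2*x - 37/12*y**2 + 97/12*y - 15/2.
  leading term x: subtract (4)·h_4 from 1/2*x - 37/12*y**2 + 97/12*y - 15/2 → -37/12*y**2 + 79/12*y - 7/2
  leading term y**2: subtract (-37)·h_5 from -37/12*y**2 + 79/12*y - 7/2 → 81/2*y - 81/2
  leading term y: subtract (1)·h_6 from 81/2*y - 81/2 → 0
  remainder 0.

S(f_1,h_5): lcm = x*y**2. S = -87/8*x*y + 12*x - 1/8*y**2 - 11/2*y.
  leading term x*y: subtract (-87/64)·f_1 from -87/8*x*y + 12*x - 1/8*y**2 - 11/2*y → 855/64*x - 1/8*y**2 - 439/64*y - 957/16
  leading term x: subtract (855/8)·h_4 from 855/64*x - 1/8*y**2 - 439/64*y - 957/16 → -1/8*y**2 - 751/16*y + 753/16
  leading term y**2: subtract (-3/2)·h_5 from -1/8*y**2 - 751/16*y + 753/16 → -729/16*y + 729/16
  leading term y: subtract (-9/8)·h_6 from -729/16*y + 729/16 → 0
  remainder 0.

S(f_2,h_5): lcm = x*y**2. S = -11*x*y + 12*x - 1/2*y**2 - 9/2*y.
  leading term x*y: subtract (-11/8)·f_1 from -11*x*y + 12*x - 1/2*y**2 - 9/2*y → 107/8*x - 1/2*y**2 - 47/8*y - 121/2
  leading term x: subtract (107)·h_4 from 107/8*x - 1/2*y**2 - 47/8*y - 121/2 → -1/2*y**2 - 46*y + 93/2
  leading term y**2: subtract (-6)·h_5 from -1/2*y**2 - 46*y + 93/2 → -81/2*y + 81/2
  leading term y: subtract (-1)·h_6 from -81/2*y + 81/2 → 0
  remainder 0.

S(f_3,h_5): lcm = x*y**2. S = -21/2*x*y + 12*x - 1/12*y**3 + 1/12*y**2 - 15/2*y.
  leading term x*y: subtract (-21/16)·f_1 from -21/2*x*y + 12*x - 1/12*y**3 + 1/12*y**2 - 15/2*y → 213/16*x - 1/12*y**3 + 1/12*y**2 - 141/16*y - 231/4
  leading term x: subtract (213/2)·h_4 from 213/16*x - 1/12*y**3 + 1/12*y**2 - 141/16*y - 231/4 → -1/12*y**3 + 1/12*y**2 - 195/4*y + 195/4
  leading term y**3: subtract (-y)·h_5 from -1/12*y**3 + 1/12*y**2 - 195/4*y + 195/4 → y**2 - 199/4*y + 195/4
  leading term y**2: subtract (12)·h_5 from y**2 - 199/4*y + 195/4 → -243/4*y + 243/4
  leading term y: subtract (-3/2)·h_6 from -243/4*y + 243/4 → 0
  remainder 0.

S(h_4,h_5): leading monomials are coprime, so the S-polynomial reduces to 0 (Buchberger's first criterion).
S(f_1,h_6): lcm = x*y. S = 9/8*x - 1/8*y - 11/2.
  leading term x: subtract (9)·h_4 from 9/8*x - 1/8*y - 11/2 → -7/2*y + 7/2
  leading term y: subtract (-7/81)·h_6 from -7/2*y + 7/2 → 0
  remainder 0.

S(f_2,h_6): lcm = x*y. S = x - 1/2*y - 9/2.
  leading term x: subtract (8)·h_4 from x - 1/2*y - 9/2 → -7/2*y + 7/2
  leading term y: subtract (-7/81)·h_6 from -7/2*y + 7/2 → 0
  remainder 0.

S(f_3,h_6): lcm = x*y. S = 3/2*x - 1/12*y**2 + 1/12*y - 15/2.
  leading term x: subtract (12)·h_4 from 3/2*x - 1/12*y**2 + 1/12*y - 15/2 → -1/12*y**2 - 53/12*y + 9/2
  leading term y**2: subtract (-1)·h_5 from -1/12*y**2 - 53/12*y + 9/2 → -7/2*y + 7/2
  leading term y: subtract (-7/81)·h_6 from -7/2*y + 7/2 → 0
  remainder 0.

S(h_4,h_6): leading monomials are coprime, so the S-polynomial reduces to 0 (Buchberger's first criterion).
S(h_5,h_6): lcm = y**2. S = 12*y - 12.
  leading term y: subtract (8/27)·h_6 from 12*y - 12 → 0
  remainder 0.

Every S-polynomial of the final basis reduces to 0, so we have a Gröbner basis.
Inter-reduce: drop elements whose leading term is divisible by another's, tail-reduce, and make monic.
Reduced Gröbner basis: {x - 5, y - 1}.

A lex Gröbner basis eliminates variables successively. Here y - 1 depends only on y, with roots {1}; lifting each root through the earlier basis elements recovers the full solutions.
  y = 1: the earlier basis element becomes x - 5 = 0, giving x = 5 — point (5, 1).
Substituting each solution back into the original system confirms all equations vanish.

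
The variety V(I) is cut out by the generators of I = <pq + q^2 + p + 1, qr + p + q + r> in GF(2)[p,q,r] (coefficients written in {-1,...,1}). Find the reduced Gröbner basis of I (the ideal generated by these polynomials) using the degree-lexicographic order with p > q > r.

f_1 = pq + q^2 + p + 1, LT = pq.
f_2 = qr + p + q + r, LT = qr.

S(f_1,f_2): lcm = pqr. S = q^2r + p^2 + pq + r.
  leading term q^2r: subtract (q)·f_2 from q^2r + p^2 + pq + r → p^2 + q^2 + qr + r
  leading term p^2: no divisor's leading term divides it; move p^2 to the remainder.
  leading term q^2: no divisor's leading term divides it; move q^2 to the remainder.
  leading term qr: subtract (1)·f_2 from qr + r → p + q
  leading term p: no divisor's leading term divides it; move p to the remainder.
  leading term q: no divisor's leading term divides it; move q to the remainder.
  remainder p^2 + q^2 + p + q ≠ 0; add g_3 = p^2 + q^2 + p + q to the basis.

The other S-polynomials (S(f_1,g_3), S(f_2,g_3)) all reduce to 0 modulo the current basis, so we have a Gröbner basis.

G = {p^2 + q^2 + p + q, pq + q^2 + p + 1, qr + p + q + r}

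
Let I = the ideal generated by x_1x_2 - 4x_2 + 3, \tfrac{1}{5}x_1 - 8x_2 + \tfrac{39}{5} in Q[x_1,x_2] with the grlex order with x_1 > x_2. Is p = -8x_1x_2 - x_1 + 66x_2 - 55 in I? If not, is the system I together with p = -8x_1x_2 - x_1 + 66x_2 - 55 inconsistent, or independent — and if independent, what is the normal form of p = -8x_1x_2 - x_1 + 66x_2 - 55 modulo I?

Adjoining -8x_1x_2 - x_1 + 66x_2 - 55 makes the ideal the whole ring: the system is inconsistent.

First compute the reduced Gröbner basis of I by Buchberger's algorithm.
f_1 = x_1x_2 - 4x_2 + 3, LT = x_1x_2.
f_2 = \tfrac{1}{5}x_1 - 8x_2 + \tfrac{39}{5}, LT = x_1.

S(f_1,f_2): lcm = x_1x_2. S = 40x_2^{2} - 43x_2 + 3.
  leading term x_2^{2}: no divisor's leading term divides it; move 40x_2^{2} to the remainder.
  leading term x_2: no divisor's leading term divides it; move -43x_2 to the remainder.
  leading term 1: no divisor's leading term divides it; move 3 to the remainder.
  remainder 40x_2^{2} - 43x_2 + 3 ≠ 0; add h_3 = 40x_2^{2} - 43x_2 + 3 to the basis.

S(f_1,h_3): lcm = x_1x_2^{2}. S = \tfrac{43}{40}x_1x_2 - 4x_2^{2} - \tfrac{3}{40}x_1 + 3x_2.
  leading term x_1x_2: subtract (\tfrac{43}{40})·f_1 from \tfrac{43}{40}x_1x_2 - 4x_2^{2} - \tfrac{3}{40}x_1 + 3x_2 → -4x_2^{2} - \tfrac{3}{40}x_1 + \tfrac{73}{10}x_2 - \tfrac{129}{40}
  leading term x_2^{2}: subtract (-\tfrac{1}{10})·h_3 from -4x_2^{2} - \tfrac{3}{40}x_1 + \tfrac{73}{10}x_2 - \tfrac{129}{40} → -\tfrac{3}{40}x_1 + 3x_2 - \tfrac{117}{40}
  leading term x_1: subtract (-\tfrac{3}{8})·f_2 from -\tfrac{3}{40}x_1 + 3x_2 - \tfrac{117}{40} → 0
  remainder 0.

S(f_2,h_3): leading monomials are coprime, so the S-polynomial reduces to 0 (Buchberger's first criterion).
Every S-polynomial of the final basis reduces to 0, so we have a Gröbner basis.
Inter-reduce: drop elements whose leading term is divisible by another's, tail-reduce, and make monic.
Reduced Gröbner basis: {x_2^{2} - \tfrac{43}{40}x_2 + \tfrac{3}{40}, x_1 - 40x_2 + 39}.
Label its elements g_1 = x_2^{2} - \tfrac{43}{40}x_2 + \tfrac{3}{40}, g_2 = x_1 - 40x_2 + 39.

Reduce p = -8x_1x_2 - x_1 + 66x_2 - 55 modulo G:
  leading term x_1x_2: subtract (-8x_2)·g_2 from -8x_1x_2 - x_1 + 66x_2 - 55 → -320x_2^{2} - x_1 + 378x_2 - 55
  leading term x_2^{2}: subtract (-320)·g_1 from -320x_2^{2} - x_1 + 378x_2 - 55 → -x_1 + 34x_2 - 31
  leading term x_1: subtract (-1)·g_2 from -x_1 + 34x_2 - 31 → -6x_2 + 8
  leading term x_2: no divisor's leading term divides it; move -6x_2 to the remainder.
  leading term 1: no divisor's leading term divides it; move 8 to the remainder.
  normal form = -6x_2 + 8.
The normal form is nonzero, so p ∉ I. Since p minus its normal form lies in I, I + (p) = I + (r) where r = -6x_2 + 8; decide whether this ideal is the whole ring.
Run Buchberger on G together with r (pairs among the g_i already reduce to 0 since G is a Gröbner basis):
g_1 = x_2^{2} - \tfrac{43}{40}x_2 + \tfrac{3}{40}, LT = x_2^{2}.
g_2 = x_1 - 40x_2 + 39, LT = x_1.
r = -6x_2 + 8, LT = x_2.

S(g_1,g_2): leading monomials are coprime, so the S-polynomial reduces to 0 (Buchberger's first criterion).
S(g_1,r): lcm = x_2^{2}. S = \tfrac{31}{120}x_2 + \tfrac{3}{40}.
  leading term x_2: subtract (-\tfrac{31}{720})·r from \tfrac{31}{120}x_2 + \tfrac{3}{40} → \tfrac{151}{360}
  leading term 1: no divisor's leading term divides it; move \tfrac{151}{360} to the remainder.
  remainder \tfrac{151}{360} ≠ 0; add m_4 = \tfrac{151}{360} to the basis.

S(g_2,r): leading monomials are coprime, so the S-polynomial reduces to 0 (Buchberger's first criterion).
S(g_1,m_4): leading monomials are coprime, so the S-polynomial reduces to 0 (Buchberger's first criterion).
S(g_2,m_4): leading monomials are coprime, so the S-polynomial reduces to 0 (Buchberger's first criterion).
S(r,m_4): leading monomials are coprime, so the S-polynomial reduces to 0 (Buchberger's first criterion).
Every S-polynomial of the final basis reduces to 0, so we have a Gröbner basis.
Inter-reduce: drop elements whose leading term is divisible by another's, tail-reduce, and make monic.
Reduced Gröbner basis: {1}.
The reduced Gröbner basis of I + (p) is {1}: the ideal is the whole ring, so the enlarged system has no common solution — adjoining p is inconsistent.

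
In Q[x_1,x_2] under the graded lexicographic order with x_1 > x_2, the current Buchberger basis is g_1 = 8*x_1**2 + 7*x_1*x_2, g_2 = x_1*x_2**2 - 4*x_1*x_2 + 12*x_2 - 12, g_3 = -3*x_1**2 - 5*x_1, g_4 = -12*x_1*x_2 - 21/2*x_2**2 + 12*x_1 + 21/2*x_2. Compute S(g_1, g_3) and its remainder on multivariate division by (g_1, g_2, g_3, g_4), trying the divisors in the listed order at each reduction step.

S(g_1, g_3) = 7/8*x_1*x_2 - 5/3*x_1; remainder on division = -49/64*x_2**2 - 19/24*x_1 + 49/64*x_2.

lcm(LM(g_1), LM(g_3)) = x_1**2.
S = (lcm/LT(g_1))·g_1 − (lcm/LT(g_3))·g_3 = 7/8*x_1*x_2 - 5/3*x_1.
Reduce S modulo (g_1, g_2, g_3, g_4) in that order:
  leading term x_1*x_2: subtract (-7/96)·g_4 from 7/8*x_1*x_2 - 5/3*x_1 → -49/64*x_2**2 - 19/24*x_1 + 49/64*x_2
  leading term x_2**2: no divisor's leading term divides it; move -49/64*x_2**2 to the remainder.
  leading term x_1: no divisor's leading term divides it; move -19/24*x_1 to the remainder.
  leading term x_2: no divisor's leading term divides it; move 49/64*x_2 to the remainder.
The remainder -49/64*x_2**2 - 19/24*x_1 + 49/64*x_2 is nonzero, so it would be added as the next basis element.
An S-polynomial is built so that the two leading terms cancel; whether anything survives reduction is exactly the Gröbner-basis criterion.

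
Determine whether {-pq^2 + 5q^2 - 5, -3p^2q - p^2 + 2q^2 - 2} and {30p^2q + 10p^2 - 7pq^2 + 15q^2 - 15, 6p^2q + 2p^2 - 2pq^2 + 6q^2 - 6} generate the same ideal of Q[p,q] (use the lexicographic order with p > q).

Since reduced Gröbner bases are canonical representatives of ideals under a given ordering, it suffices to compute and compare them.
Buchberger on the first generating set:
f_1 = -pq^2 + 5q^2 - 5, LT = pq^2.
f_2 = -3p^2q - p^2 + 2q^2 - 2, LT = p^2q.

S(f_1,f_2): lcm = p^2q^2. S = -1/3p^2q - 5pq^2 + 5p + 2/3q^3 - 2/3q.
  reduce S modulo (f_1, f_2):
  remainder 1/9p^2 + 5p + 2/3q^3 - 227/9q^2 - 2/3q + 227/9 ≠ 0; add g_3 = 1/9p^2 + 5p + 2/3q^3 - 227/9q^2 - 2/3q + 227/9 to the basis.

S(f_1,g_3): lcm = p^2q^2. S = -50pq^2 + 5p - 6q^5 + 227q^4 + 6q^3 - 227q^2.
  reduce S modulo (f_1, f_2, g_3):
  remainder 5p - 6q^5 + 227q^4 + 6q^3 - 477q^2 + 250 ≠ 0; add g_4 = 5p - 6q^5 + 227q^4 + 6q^3 - 477q^2 + 250 to the basis.

S(f_2,g_3): lcm = p^2q. S = 1/3p^2 - 45pq - 6q^4 + 227q^3 + 16/3q^2 - 227q + 2/3.
  reduce S modulo (f_1, f_2, g_3, g_4):
  remainder -54q^6 + 2025q^5 + 729q^4 - 4050q^3 - 1350q^2 + 2025q + 675 ≠ 0; add g_5 = -54q^6 + 2025q^5 + 729q^4 - 4050q^3 - 1350q^2 + 2025q + 675 to the basis.

The other S-polynomials (S(f_1,g_4), S(f_2,g_4), S(g_3,g_4), S(f_1,g_5), S(f_2,g_5), S(g_3,g_5), S(g_4,g_5)) all reduce to 0 modulo the current basis, so we have a Gröbner basis.
Inter-reduce: drop elements whose leading term is divisible by another's, tail-reduce, and make monic.
Reduced Gröbner basis: {p - 6/5q^5 + 227/5q^4 + 6/5q^3 - 477/5q^2 + 50, q^6 - 75/2q^5 - 27/2q^4 + 75q^3 + 25q^2 - 75/2q - 25/2}.

Buchberger on the second generating set:
h_1 = 30p^2q + 10p^2 - 7pq^2 + 15q^2 - 15, LT = p^2q.
h_2 = 6p^2q + 2p^2 - 2pq^2 + 6q^2 - 6, LT = p^2q.

S(h_1,h_2): lcm = p^2q. S = 1/10pq^2 - 1/2q^2 + 1/2.
  reduce S modulo (h_1, h_2):
  remainder 1/10pq^2 - 1/2q^2 + 1/2 ≠ 0; add k_3 = 1/10pq^2 - 1/2q^2 + 1/2 to the basis.

S(h_1,k_3): lcm = p^2q^2. S = 1/3p^2q - 7/30pq^3 + 5pq^2 - 5p + 1/2q^3 - 1/2q.
  reduce S modulo (h_1, h_2, k_3):
  remainder -1/9p^2 - 5p - 2/3q^3 + 227/9q^2 + 2/3q - 227/9 ≠ 0; add k_4 = -1/9p^2 - 5p - 2/3q^3 + 227/9q^2 + 2/3q - 227/9 to the basis.

S(h_1,k_4): lcm = p^2q. S = 1/3p^2 - 7/30pq^2 - 45pq - 6q^4 + 227q^3 + 13/2q^2 - 227q - 1/2.
  reduce S modulo (h_1, h_2, k_3, k_4):
  remainder -45pq - 15p - 6q^4 + 225q^3 + 81q^2 - 225q - 75 ≠ 0; add k_5 = -45pq - 15p - 6q^4 + 225q^3 + 81q^2 - 225q - 75 to the basis.

S(k_3,k_4): lcm = p^2q^2. S = -50pq^2 + 5p - 6q^5 + 227q^4 + 6q^3 - 227q^2.
  reduce S modulo (h_1, h_2, k_3, k_4, k_5):
  remainder 5p - 6q^5 + 227q^4 + 6q^3 - 477q^2 + 250 ≠ 0; add k_6 = 5p - 6q^5 + 227q^4 + 6q^3 - 477q^2 + 250 to the basis.

S(h_1,k_6): lcm = p^2q. S = 1/3p^2 + 6/5pq^6 - 227/5pq^5 - 6/5pq^4 + 477/5pq^3 - 7/30pq^2 - 50pq + 1/2q^2 - 1/2.
  reduce S modulo (h_1, h_2, k_3, k_4, k_5, k_6):
  remainder 6q^6 - 225q^5 - 81q^4 + 450q^3 + 150q^2 - 225q - 75 ≠ 0; add k_7 = 6q^6 - 225q^5 - 81q^4 + 450q^3 + 150q^2 - 225q - 75 to the basis.

The other S-polynomials (S(h_2,k_3), S(h_2,k_4), S(h_1,k_5), S(h_2,k_5), S(k_3,k_5), S(k_4,k_5), S(h_2,k_6), S(k_3,k_6), S(k_4,k_6), S(k_5,k_6), S(h_1,k_7), S(h_2,k_7), S(k_3,k_7), S(k_4,k_7), S(k_5,k_7), S(k_6,k_7)) all reduce to 0 modulo the current basis, so we have a Gröbner basis.
Inter-reduce: drop elements whose leading term is divisible by another's, tail-reduce, and make monic.
Reduced Gröbner basis: {p - 6/5q^5 + 227/5q^4 + 6/5q^3 - 477/5q^2 + 50, q^6 - 75/2q^5 - 27/2q^4 + 75q^3 + 25q^2 - 75/2q - 25/2}.

These coincide, so the ideals are equal.

Yes, the ideals are equal.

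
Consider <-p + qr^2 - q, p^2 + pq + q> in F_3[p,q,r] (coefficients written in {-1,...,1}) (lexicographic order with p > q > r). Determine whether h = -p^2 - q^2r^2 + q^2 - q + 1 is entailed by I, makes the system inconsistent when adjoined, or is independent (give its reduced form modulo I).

Adjoining -p^2 - q^2r^2 + q^2 - q + 1 makes the ideal the whole ring: the system is inconsistent.

First compute the reduced Gröbner basis of I by Buchberger's algorithm.
f_1 = -p + qr^2 - q, LT = p.
f_2 = p^2 + pq + q, LT = p^2.

S(f_1,f_2): lcm = p^2. S = -pqr^2 - q.
  leading term pqr^2: subtract (qr^2)·f_1 from -pqr^2 - q → -q^2r^4 + q^2r^2 - q
  leading term q^2r^4: no divisor's leading term divides it; move -q^2r^4 to the remainder.
  leading term q^2r^2: no divisor's leading term divides it; move q^2r^2 to the remainder.
  leading term q: no divisor's leading term divides it; move -q to the remainder.
  remainder -q^2r^4 + q^2r^2 - q ≠ 0; add k_3 = -q^2r^4 + q^2r^2 - q to the basis.

The other S-polynomials (S(f_1,k_3), S(f_2,k_3)) all reduce to 0 modulo the current basis, so we have a Gröbner basis.
Inter-reduce: drop elements whose leading term is divisible by another's, tail-reduce, and make monic.
Reduced Gröbner basis: {p - qr^2 + q, q^2r^4 - q^2r^2 + q}.
Label its elements g_1 = p - qr^2 + q, g_2 = q^2r^4 - q^2r^2 + q.

Reduce h = -p^2 - q^2r^2 + q^2 - q + 1 modulo G:
  leading term p^2: subtract (-p)·g_1 from -p^2 - q^2r^2 + q^2 - q + 1 → -pqr^2 + pq - q^2r^2 + q^2 - q + 1
  leading term pqr^2: subtract (-qr^2)·g_1 from -pqr^2 + pq - q^2r^2 + q^2 - q + 1 → pq - q^2r^4 + q^2 - q + 1
  leading term pq: subtract (q)·g_1 from pq - q^2r^4 + q^2 - q + 1 → -q^2r^4 + q^2r^2 - q + 1
  leading term q^2r^4: subtract (-1)·g_2 from -q^2r^4 + q^2r^2 - q + 1 → 1
  leading term 1: no divisor's leading term divides it; move 1 to the remainder.
  normal form = 1.
The normal form is nonzero, so h ∉ I. Since h minus its normal form lies in I, I + (h) = I + (n) where n = 1; decide whether this ideal is the whole ring.
Here n = 1 is a nonzero constant, hence a unit: 1 ∈ I + (h), the Gröbner basis of I + (h) is {1}, and the enlarged system has no common solution — adjoining h is inconsistent.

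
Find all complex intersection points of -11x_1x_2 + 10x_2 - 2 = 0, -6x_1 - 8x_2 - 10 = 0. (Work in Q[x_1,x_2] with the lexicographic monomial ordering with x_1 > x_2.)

{(1, -2), (-58/33, 3/44)}

Compute a lex Gröbner basis by Buchberger's algorithm.
f_1 = -11x_1x_2 + 10x_2 - 2, LT = x_1x_2.
f_2 = -6x_1 - 8x_2 - 10, LT = x_1.

S(f_1,f_2): lcm = x_1x_2. S = -\tfrac{4}{3}x_2^{2} - \tfrac{85}{33}x_2 + \tfrac{2}{11}.
  leading term x_2^{2}: no divisor's leading term divides it; move -\tfrac{4}{3}x_2^{2} to the remainder.
  leading term x_2: no divisor's leading term divides it; move -\tfrac{85}{33}x_2 to the remainder.
  leading term 1: no divisor's leading term divides it; move \tfrac{2}{11} to the remainder.
  remainder -\tfrac{4}{3}x_2^{2} - \tfrac{85}{33}x_2 + \tfrac{2}{11} ≠ 0; add h_3 = -\tfrac{4}{3}x_2^{2} - \tfrac{85}{33}x_2 + \tfrac{2}{11} to the basis.

The other S-polynomials (S(f_1,h_3), S(f_2,h_3)) all reduce to 0 modulo the current basis, so we have a Gröbner basis.
Inter-reduce: drop elements whose leading term is divisible by another's, tail-reduce, and make monic.
Reduced Gröbner basis: {x_1 + \tfrac{4}{3}x_2 + \tfrac{5}{3}, x_2^{2} + \tfrac{85}{44}x_2 - \tfrac{3}{22}}.

Since the basis is lex-ordered, x_2^{2} + \tfrac{85}{44}x_2 - \tfrac{3}{22} is univariate in x_2. Its roots are {-2, 3/44}. Back-substituting each root into the other basis elements fixes the other coordinates.
  x_2 = -2: the earlier basis element becomes x_1 - 1 = 0, giving x_1 = 1 — point (1, -2).
  x_2 = 3/44: the earlier basis element becomes x_1 + \tfrac{58}{33} = 0, giving x_1 = -58/33 — point (-58/33, 3/44).
Each listed point satisfies every original equation (direct substitution).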